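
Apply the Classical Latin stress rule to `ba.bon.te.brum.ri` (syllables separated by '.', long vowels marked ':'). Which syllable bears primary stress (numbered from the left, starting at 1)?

Classical Latin: stress the penult if heavy (long vowel or closed), else the antepenult.
Weights: 3 te L, 4 brum H, 5 ri L.
The penult (syllable 4, brum) is heavy, so it takes stress.
Stress on syllable 4: ba.bon.te.ˈbrum.ri.

4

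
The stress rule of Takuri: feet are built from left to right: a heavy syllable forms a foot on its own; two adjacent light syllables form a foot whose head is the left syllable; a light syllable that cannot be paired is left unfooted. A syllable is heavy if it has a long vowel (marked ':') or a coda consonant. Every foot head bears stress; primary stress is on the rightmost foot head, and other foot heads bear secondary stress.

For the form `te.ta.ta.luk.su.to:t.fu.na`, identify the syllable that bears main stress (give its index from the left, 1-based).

7

Weights: 1 te L, 2 ta L, 3 ta L, 4 luk H, 5 su L, 6 to:t H, 7 fu L, 8 na L.
Parse left to right (heavy = foot alone; LL = one foot; stranded L unfooted): (ˈte.ta) ta (ˈluk) su (ˈto:t) (ˈfu.na).
Foot heads: 1, 4, 6, 7.
Primary stress on the rightmost head = syllable 7.
Primary stress: syllable 7 → te.ta.ta.luk.su.to:t.ˈfu.na.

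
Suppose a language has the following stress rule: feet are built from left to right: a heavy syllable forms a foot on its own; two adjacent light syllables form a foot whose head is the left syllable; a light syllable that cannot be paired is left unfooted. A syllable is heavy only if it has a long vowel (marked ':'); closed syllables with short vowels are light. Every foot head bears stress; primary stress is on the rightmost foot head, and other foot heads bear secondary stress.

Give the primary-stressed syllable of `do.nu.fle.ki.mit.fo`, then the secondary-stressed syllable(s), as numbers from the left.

Weights: 1 do L, 2 nu L, 3 fle L, 4 ki L, 5 mit L, 6 fo L.
Parse left to right (heavy = foot alone; LL = one foot; stranded L unfooted): (ˈdo.nu) (ˈfle.ki) (ˈmit.fo).
Foot heads: 1, 3, 5.
Primary stress on the rightmost head = syllable 5.
Secondary stress on 1, 3: ˌdo.nu.ˌfle.ki.ˈmit.fo.

primary 5, secondary 1, 3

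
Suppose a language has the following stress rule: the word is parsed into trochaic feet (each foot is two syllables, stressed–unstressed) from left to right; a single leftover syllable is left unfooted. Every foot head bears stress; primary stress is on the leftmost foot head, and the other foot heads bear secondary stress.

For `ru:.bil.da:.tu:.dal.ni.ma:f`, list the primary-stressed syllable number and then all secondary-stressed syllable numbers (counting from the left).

Parse left to right into trochaic (ˈσσ) feet: (ˈru:.bil) (ˈda:.tu:) (ˈdal.ni) ma:f. Syllable 7 is left unfooted.
Foot heads (stressed positions): 1, 3, 5.
End Rule Leftmost: primary stress on the leftmost head = syllable 1.
Secondary stress on 3, 5: ˈru:.bil.ˌda:.tu:.ˌdal.ni.ma:f.

primary 1, secondary 3, 5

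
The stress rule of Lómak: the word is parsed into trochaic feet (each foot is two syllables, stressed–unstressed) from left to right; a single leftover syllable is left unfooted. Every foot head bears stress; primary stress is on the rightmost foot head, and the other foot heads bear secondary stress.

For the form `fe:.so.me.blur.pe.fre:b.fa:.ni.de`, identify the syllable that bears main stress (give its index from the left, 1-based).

Parse left to right into trochaic (ˈσσ) feet: (ˈfe:.so) (ˈme.blur) (ˈpe.fre:b) (ˈfa:.ni) de. Syllable 9 is left unfooted.
Foot heads (stressed positions): 1, 3, 5, 7.
End Rule Rightmost: primary stress on the rightmost head = syllable 7.
Primary stress: syllable 7 → fe:.so.me.blur.pe.fre:b.ˈfa:.ni.de.

7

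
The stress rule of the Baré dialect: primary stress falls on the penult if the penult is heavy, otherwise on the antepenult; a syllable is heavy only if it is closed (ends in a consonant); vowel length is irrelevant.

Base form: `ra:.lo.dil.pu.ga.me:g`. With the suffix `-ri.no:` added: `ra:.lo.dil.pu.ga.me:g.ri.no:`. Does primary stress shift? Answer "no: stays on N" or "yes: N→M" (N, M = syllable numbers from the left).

Base `ra:.lo.dil.pu.ga.me:g` (6 syllables):
  Weights: 4 pu L, 5 ga L, 6 me:g H.
  The penult (syllable 5, ga) is light, so stress falls on the antepenult (syllable 4, pu).
  → primary stress on syllable 4.
Suffixed `ra:.lo.dil.pu.ga.me:g.ri.no:` (8 syllables):
  Weights: 6 me:g H, 7 ri L, 8 no: L.
  The penult (syllable 7, ri) is light, so stress falls on the antepenult (syllable 6, me:g).
  → primary stress on syllable 6.

yes: 4→6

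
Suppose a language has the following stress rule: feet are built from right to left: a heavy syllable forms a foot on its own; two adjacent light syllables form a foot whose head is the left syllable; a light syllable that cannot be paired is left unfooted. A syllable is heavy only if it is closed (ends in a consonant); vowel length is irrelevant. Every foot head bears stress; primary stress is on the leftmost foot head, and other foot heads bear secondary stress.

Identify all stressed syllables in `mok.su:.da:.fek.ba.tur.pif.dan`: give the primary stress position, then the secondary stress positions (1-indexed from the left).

primary 1, secondary 2, 4, 6, 7, 8

Weights: 1 mok H, 2 su: L, 3 da: L, 4 fek H, 5 ba L, 6 tur H, 7 pif H, 8 dan H.
Parse right to left (heavy = foot alone; LL = one foot; stranded L unfooted): (ˈmok) (ˈsu:.da:) (ˈfek) ba (ˈtur) (ˈpif) (ˈdan).
Foot heads: 1, 2, 4, 6, 7, 8.
Primary stress on the leftmost head = syllable 1.
Secondary stress on 2, 4, 6, 7, 8: ˈmok.ˌsu:.da:.ˌfek.ba.ˌtur.ˌpif.ˌdan.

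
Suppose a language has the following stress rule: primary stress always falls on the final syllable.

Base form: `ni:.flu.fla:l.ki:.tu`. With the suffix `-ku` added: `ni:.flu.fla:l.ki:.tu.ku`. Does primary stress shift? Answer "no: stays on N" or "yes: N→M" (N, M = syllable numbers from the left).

Base `ni:.flu.fla:l.ki:.tu` (5 syllables):
  The word has 5 syllables; the final syllable is syllable 5 (tu).
  → primary stress on syllable 5.
Suffixed `ni:.flu.fla:l.ki:.tu.ku` (6 syllables):
  The word has 6 syllables; the final syllable is syllable 6 (ku).
  → primary stress on syllable 6.

yes: 5→6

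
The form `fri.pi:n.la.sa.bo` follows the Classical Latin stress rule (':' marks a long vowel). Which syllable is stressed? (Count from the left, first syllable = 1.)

3

Classical Latin: stress the penult if heavy (long vowel or closed), else the antepenult.
Weights: 3 la L, 4 sa L, 5 bo L.
The penult (syllable 4, sa) is light, so stress falls on the antepenult (syllable 3, la).
Stress on syllable 3: fri.pi:n.ˈla.sa.bo.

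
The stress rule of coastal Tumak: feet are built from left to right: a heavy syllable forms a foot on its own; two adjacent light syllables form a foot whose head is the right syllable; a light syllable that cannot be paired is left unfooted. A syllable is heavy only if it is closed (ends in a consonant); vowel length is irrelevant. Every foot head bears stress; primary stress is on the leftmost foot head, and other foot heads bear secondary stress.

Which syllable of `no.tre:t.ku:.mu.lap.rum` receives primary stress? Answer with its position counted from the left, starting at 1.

2

Weights: 1 no L, 2 tre:t H, 3 ku: L, 4 mu L, 5 lap H, 6 rum H.
Parse left to right (heavy = foot alone; LL = one foot; stranded L unfooted): no (ˈtre:t) (ku:.ˈmu) (ˈlap) (ˈrum).
Foot heads: 2, 4, 5, 6.
Primary stress on the leftmost head = syllable 2.
Primary stress: syllable 2 → no.ˈtre:t.ku:.mu.lap.rum.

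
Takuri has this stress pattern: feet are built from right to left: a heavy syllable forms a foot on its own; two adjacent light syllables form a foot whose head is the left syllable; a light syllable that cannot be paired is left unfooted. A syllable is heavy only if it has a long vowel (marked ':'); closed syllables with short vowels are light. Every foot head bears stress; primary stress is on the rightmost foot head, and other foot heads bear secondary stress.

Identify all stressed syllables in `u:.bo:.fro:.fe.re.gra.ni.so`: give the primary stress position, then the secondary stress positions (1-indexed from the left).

Weights: 1 u: H, 2 bo: H, 3 fro: H, 4 fe L, 5 re L, 6 gra L, 7 ni L, 8 so L.
Parse right to left (heavy = foot alone; LL = one foot; stranded L unfooted): (ˈu:) (ˈbo:) (ˈfro:) fe (ˈre.gra) (ˈni.so).
Foot heads: 1, 2, 3, 5, 7.
Primary stress on the rightmost head = syllable 7.
Secondary stress on 1, 2, 3, 5: ˌu:.ˌbo:.ˌfro:.fe.ˌre.gra.ˈni.so.

primary 7, secondary 1, 2, 3, 5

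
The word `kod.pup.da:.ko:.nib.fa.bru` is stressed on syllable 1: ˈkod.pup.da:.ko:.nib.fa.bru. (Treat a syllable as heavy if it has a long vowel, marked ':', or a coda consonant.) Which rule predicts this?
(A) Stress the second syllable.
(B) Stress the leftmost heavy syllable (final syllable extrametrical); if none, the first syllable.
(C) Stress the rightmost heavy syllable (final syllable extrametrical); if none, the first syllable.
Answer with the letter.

B

Rule A → syllable 2 (observed: 1).
Rule B → syllable 1 ✓.
Rule C → syllable 5 (observed: 1).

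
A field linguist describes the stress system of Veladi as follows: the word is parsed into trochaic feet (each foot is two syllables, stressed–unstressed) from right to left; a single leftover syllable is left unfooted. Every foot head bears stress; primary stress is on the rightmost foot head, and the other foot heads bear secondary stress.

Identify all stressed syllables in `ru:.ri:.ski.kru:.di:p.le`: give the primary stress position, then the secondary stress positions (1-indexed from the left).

primary 5, secondary 1, 3

Parse right to left into trochaic (ˈσσ) feet: (ˈru:.ri:) (ˈski.kru:) (ˈdi:p.le).
Foot heads (stressed positions): 1, 3, 5.
End Rule Rightmost: primary stress on the rightmost head = syllable 5.
Secondary stress on 1, 3: ˌru:.ri:.ˌski.kru:.ˈdi:p.le.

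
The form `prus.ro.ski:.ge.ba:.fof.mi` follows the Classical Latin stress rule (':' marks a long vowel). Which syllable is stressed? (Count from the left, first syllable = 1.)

6

Classical Latin: stress the penult if heavy (long vowel or closed), else the antepenult.
Weights: 5 ba: H, 6 fof H, 7 mi L.
The penult (syllable 6, fof) is heavy, so it takes stress.
Stress on syllable 6: prus.ro.ski:.ge.ba:.ˈfof.mi.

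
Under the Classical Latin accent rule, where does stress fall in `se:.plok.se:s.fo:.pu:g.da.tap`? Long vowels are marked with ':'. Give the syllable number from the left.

5

Classical Latin: stress the penult if heavy (long vowel or closed), else the antepenult.
Weights: 5 pu:g H, 6 da L, 7 tap H.
The penult (syllable 6, da) is light, so stress falls on the antepenult (syllable 5, pu:g).
Stress on syllable 5: se:.plok.se:s.fo:.ˈpu:g.da.tap.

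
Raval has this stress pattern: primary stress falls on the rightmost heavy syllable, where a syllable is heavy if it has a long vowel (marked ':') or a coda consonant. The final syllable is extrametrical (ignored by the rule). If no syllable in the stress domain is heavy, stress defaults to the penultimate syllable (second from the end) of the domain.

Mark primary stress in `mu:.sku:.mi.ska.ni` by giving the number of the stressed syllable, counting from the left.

2

The final syllable (5, ni) is extrametrical; the stress domain is syllables 1–4.
Weights: 1 mu: H, 2 sku: H, 3 mi L, 4 ska L.
Heavy syllables in the domain: 1, 2. The rightmost is syllable 2 (sku:).
Primary stress: syllable 2 → mu:.ˈsku:.mi.ska.ni.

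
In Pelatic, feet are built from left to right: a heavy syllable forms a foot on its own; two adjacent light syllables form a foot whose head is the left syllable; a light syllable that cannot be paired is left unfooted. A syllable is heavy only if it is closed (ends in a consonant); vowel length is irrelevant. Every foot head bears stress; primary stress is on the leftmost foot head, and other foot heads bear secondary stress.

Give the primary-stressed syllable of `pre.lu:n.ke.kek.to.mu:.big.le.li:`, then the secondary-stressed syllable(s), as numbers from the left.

primary 2, secondary 4, 5, 7, 8

Weights: 1 pre L, 2 lu:n H, 3 ke L, 4 kek H, 5 to L, 6 mu: L, 7 big H, 8 le L, 9 li: L.
Parse left to right (heavy = foot alone; LL = one foot; stranded L unfooted): pre (ˈlu:n) ke (ˈkek) (ˈto.mu:) (ˈbig) (ˈle.li:).
Foot heads: 2, 4, 5, 7, 8.
Primary stress on the leftmost head = syllable 2.
Secondary stress on 4, 5, 7, 8: pre.ˈlu:n.ke.ˌkek.ˌto.mu:.ˌbig.ˌle.li:.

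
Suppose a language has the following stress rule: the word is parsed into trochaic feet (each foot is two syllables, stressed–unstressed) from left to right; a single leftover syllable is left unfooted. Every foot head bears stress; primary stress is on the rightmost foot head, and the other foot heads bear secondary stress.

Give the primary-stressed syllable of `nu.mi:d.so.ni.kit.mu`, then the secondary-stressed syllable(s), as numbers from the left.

Parse left to right into trochaic (ˈσσ) feet: (ˈnu.mi:d) (ˈso.ni) (ˈkit.mu).
Foot heads (stressed positions): 1, 3, 5.
End Rule Rightmost: primary stress on the rightmost head = syllable 5.
Secondary stress on 1, 3: ˌnu.mi:d.ˌso.ni.ˈkit.mu.

primary 5, secondary 1, 3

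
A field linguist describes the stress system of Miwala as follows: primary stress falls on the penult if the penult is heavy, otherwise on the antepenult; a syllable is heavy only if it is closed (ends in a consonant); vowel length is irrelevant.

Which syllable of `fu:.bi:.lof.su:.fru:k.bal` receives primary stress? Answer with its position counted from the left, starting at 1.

5

Weights: 4 su: L, 5 fru:k H, 6 bal H.
The penult (syllable 5, fru:k) is heavy, so it takes stress.
Primary stress: syllable 5 → fu:.bi:.lof.su:.ˈfru:k.bal.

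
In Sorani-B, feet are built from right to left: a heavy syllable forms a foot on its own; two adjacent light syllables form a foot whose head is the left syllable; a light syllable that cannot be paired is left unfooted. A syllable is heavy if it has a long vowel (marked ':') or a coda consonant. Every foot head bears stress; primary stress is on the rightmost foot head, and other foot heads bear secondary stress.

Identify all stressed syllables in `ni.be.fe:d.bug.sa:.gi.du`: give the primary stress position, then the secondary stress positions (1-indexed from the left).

primary 6, secondary 1, 3, 4, 5

Weights: 1 ni L, 2 be L, 3 fe:d H, 4 bug H, 5 sa: H, 6 gi L, 7 du L.
Parse right to left (heavy = foot alone; LL = one foot; stranded L unfooted): (ˈni.be) (ˈfe:d) (ˈbug) (ˈsa:) (ˈgi.du).
Foot heads: 1, 3, 4, 5, 6.
Primary stress on the rightmost head = syllable 6.
Secondary stress on 1, 3, 4, 5: ˌni.be.ˌfe:d.ˌbug.ˌsa:.ˈgi.du.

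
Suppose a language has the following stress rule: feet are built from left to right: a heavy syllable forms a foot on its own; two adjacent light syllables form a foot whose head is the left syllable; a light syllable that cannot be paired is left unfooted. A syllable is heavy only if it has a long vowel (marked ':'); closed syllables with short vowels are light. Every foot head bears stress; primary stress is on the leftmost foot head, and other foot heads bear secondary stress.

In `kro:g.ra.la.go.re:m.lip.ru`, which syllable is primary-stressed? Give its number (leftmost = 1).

1

Weights: 1 kro:g H, 2 ra L, 3 la L, 4 go L, 5 re:m H, 6 lip L, 7 ru L.
Parse left to right (heavy = foot alone; LL = one foot; stranded L unfooted): (ˈkro:g) (ˈra.la) go (ˈre:m) (ˈlip.ru).
Foot heads: 1, 2, 5, 6.
Primary stress on the leftmost head = syllable 1.
Primary stress: syllable 1 → ˈkro:g.ra.la.go.re:m.lip.ru.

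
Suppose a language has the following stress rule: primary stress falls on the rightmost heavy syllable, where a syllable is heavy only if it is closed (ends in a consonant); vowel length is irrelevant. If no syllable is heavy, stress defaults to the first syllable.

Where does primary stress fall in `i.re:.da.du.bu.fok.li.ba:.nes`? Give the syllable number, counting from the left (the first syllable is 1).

9

Weights: 1 i L, 2 re: L, 3 da L, 4 du L, 5 bu L, 6 fok H, 7 li L, 8 ba: L, 9 nes H.
Heavy syllables in the domain: 6, 9. The rightmost is syllable 9 (nes).
Primary stress: syllable 9 → i.re:.da.du.bu.fok.li.ba:.ˈnes.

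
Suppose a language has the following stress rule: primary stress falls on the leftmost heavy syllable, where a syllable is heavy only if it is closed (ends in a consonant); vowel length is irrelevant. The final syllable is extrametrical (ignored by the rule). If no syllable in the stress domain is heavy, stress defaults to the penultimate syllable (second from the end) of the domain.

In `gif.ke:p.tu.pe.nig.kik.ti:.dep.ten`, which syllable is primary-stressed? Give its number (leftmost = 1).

1

The final syllable (9, ten) is extrametrical; the stress domain is syllables 1–8.
Weights: 1 gif H, 2 ke:p H, 3 tu L, 4 pe L, 5 nig H, 6 kik H, 7 ti: L, 8 dep H.
Heavy syllables in the domain: 1, 2, 5, 6, 8. The leftmost is syllable 1 (gif).
Primary stress: syllable 1 → ˈgif.ke:p.tu.pe.nig.kik.ti:.dep.ten.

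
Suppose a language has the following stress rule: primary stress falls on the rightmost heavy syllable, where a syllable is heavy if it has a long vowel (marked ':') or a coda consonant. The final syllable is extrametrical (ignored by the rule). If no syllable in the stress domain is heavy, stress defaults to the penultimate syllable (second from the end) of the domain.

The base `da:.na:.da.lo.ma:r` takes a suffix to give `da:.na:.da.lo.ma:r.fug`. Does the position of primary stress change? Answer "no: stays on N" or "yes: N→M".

yes: 2→5

Base `da:.na:.da.lo.ma:r` (5 syllables):
  The final syllable (5, ma:r) is extrametrical; the stress domain is syllables 1–4.
  Weights: 1 da: H, 2 na: H, 3 da L, 4 lo L.
  Heavy syllables in the domain: 1, 2. The rightmost is syllable 2 (na:).
  → primary stress on syllable 2.
Suffixed `da:.na:.da.lo.ma:r.fug` (6 syllables):
  The final syllable (6, fug) is extrametrical; the stress domain is syllables 1–5.
  Weights: 1 da: H, 2 na: H, 3 da L, 4 lo L, 5 ma:r H.
  Heavy syllables in the domain: 1, 2, 5. The rightmost is syllable 5 (ma:r).
  → primary stress on syllable 5.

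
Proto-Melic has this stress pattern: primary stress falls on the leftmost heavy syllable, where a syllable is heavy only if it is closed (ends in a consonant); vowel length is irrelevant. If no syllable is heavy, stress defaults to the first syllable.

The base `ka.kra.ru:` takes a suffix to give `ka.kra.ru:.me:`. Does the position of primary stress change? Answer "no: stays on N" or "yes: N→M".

no: stays on 1

Base `ka.kra.ru:` (3 syllables):
  Weights: 1 ka L, 2 kra L, 3 ru: L.
  No heavy syllable in the domain; default to the first syllable = syllable 1.
  → primary stress on syllable 1.
Suffixed `ka.kra.ru:.me:` (4 syllables):
  Weights: 1 ka L, 2 kra L, 3 ru: L, 4 me: L.
  No heavy syllable in the domain; default to the first syllable = syllable 1.
  → primary stress on syllable 1.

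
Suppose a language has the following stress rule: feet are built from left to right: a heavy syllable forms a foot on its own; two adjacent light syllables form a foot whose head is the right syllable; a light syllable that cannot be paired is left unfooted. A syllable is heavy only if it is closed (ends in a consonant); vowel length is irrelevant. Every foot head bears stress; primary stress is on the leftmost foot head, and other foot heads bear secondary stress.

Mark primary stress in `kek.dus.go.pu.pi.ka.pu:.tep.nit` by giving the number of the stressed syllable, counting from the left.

1

Weights: 1 kek H, 2 dus H, 3 go L, 4 pu L, 5 pi L, 6 ka L, 7 pu: L, 8 tep H, 9 nit H.
Parse left to right (heavy = foot alone; LL = one foot; stranded L unfooted): (ˈkek) (ˈdus) (go.ˈpu) (pi.ˈka) pu: (ˈtep) (ˈnit).
Foot heads: 1, 2, 4, 6, 8, 9.
Primary stress on the leftmost head = syllable 1.
Primary stress: syllable 1 → ˈkek.dus.go.pu.pi.ka.pu:.tep.nit.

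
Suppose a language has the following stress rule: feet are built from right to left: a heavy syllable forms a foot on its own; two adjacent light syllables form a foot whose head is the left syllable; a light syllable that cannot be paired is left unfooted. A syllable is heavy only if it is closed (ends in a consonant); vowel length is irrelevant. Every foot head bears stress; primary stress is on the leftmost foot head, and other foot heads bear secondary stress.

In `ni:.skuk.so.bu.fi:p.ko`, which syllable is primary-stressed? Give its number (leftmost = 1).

Weights: 1 ni: L, 2 skuk H, 3 so L, 4 bu L, 5 fi:p H, 6 ko L.
Parse right to left (heavy = foot alone; LL = one foot; stranded L unfooted): ni: (ˈskuk) (ˈso.bu) (ˈfi:p) ko.
Foot heads: 2, 3, 5.
Primary stress on the leftmost head = syllable 2.
Primary stress: syllable 2 → ni:.ˈskuk.so.bu.fi:p.ko.

2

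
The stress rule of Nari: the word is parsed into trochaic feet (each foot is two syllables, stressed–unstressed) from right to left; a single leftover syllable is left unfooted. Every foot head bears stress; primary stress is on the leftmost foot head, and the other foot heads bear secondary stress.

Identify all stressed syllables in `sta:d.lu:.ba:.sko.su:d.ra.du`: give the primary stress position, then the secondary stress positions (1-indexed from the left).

primary 2, secondary 4, 6

Parse right to left into trochaic (ˈσσ) feet: sta:d (ˈlu:.ba:) (ˈsko.su:d) (ˈra.du). Syllable 1 is left unfooted.
Foot heads (stressed positions): 2, 4, 6.
End Rule Leftmost: primary stress on the leftmost head = syllable 2.
Secondary stress on 4, 6: sta:d.ˈlu:.ba:.ˌsko.su:d.ˌra.du.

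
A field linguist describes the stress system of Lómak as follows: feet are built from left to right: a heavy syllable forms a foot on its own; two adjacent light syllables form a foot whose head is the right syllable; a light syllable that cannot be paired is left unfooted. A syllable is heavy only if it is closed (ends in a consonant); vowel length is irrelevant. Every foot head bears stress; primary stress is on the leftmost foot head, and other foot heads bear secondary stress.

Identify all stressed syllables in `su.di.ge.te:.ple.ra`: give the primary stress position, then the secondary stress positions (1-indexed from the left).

Weights: 1 su L, 2 di L, 3 ge L, 4 te: L, 5 ple L, 6 ra L.
Parse left to right (heavy = foot alone; LL = one foot; stranded L unfooted): (su.ˈdi) (ge.ˈte:) (ple.ˈra).
Foot heads: 2, 4, 6.
Primary stress on the leftmost head = syllable 2.
Secondary stress on 4, 6: su.ˈdi.ge.ˌte:.ple.ˌra.

primary 2, secondary 4, 6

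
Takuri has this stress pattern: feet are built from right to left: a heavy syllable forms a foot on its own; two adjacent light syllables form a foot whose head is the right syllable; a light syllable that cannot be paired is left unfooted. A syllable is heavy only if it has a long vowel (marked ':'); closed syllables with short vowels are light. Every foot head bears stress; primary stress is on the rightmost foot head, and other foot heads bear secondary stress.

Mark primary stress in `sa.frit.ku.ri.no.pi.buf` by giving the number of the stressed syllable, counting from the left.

Weights: 1 sa L, 2 frit L, 3 ku L, 4 ri L, 5 no L, 6 pi L, 7 buf L.
Parse right to left (heavy = foot alone; LL = one foot; stranded L unfooted): sa (frit.ˈku) (ri.ˈno) (pi.ˈbuf).
Foot heads: 3, 5, 7.
Primary stress on the rightmost head = syllable 7.
Primary stress: syllable 7 → sa.frit.ku.ri.no.pi.ˈbuf.

7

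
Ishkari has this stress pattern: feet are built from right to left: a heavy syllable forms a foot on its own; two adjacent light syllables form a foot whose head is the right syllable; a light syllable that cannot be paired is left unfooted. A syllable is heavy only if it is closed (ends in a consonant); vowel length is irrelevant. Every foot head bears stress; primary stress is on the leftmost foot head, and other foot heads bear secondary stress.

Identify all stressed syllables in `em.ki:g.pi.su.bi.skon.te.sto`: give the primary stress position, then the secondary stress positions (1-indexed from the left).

primary 1, secondary 2, 5, 6, 8

Weights: 1 em H, 2 ki:g H, 3 pi L, 4 su L, 5 bi L, 6 skon H, 7 te L, 8 sto L.
Parse right to left (heavy = foot alone; LL = one foot; stranded L unfooted): (ˈem) (ˈki:g) pi (su.ˈbi) (ˈskon) (te.ˈsto).
Foot heads: 1, 2, 5, 6, 8.
Primary stress on the leftmost head = syllable 1.
Secondary stress on 2, 5, 6, 8: ˈem.ˌki:g.pi.su.ˌbi.ˌskon.te.ˌsto.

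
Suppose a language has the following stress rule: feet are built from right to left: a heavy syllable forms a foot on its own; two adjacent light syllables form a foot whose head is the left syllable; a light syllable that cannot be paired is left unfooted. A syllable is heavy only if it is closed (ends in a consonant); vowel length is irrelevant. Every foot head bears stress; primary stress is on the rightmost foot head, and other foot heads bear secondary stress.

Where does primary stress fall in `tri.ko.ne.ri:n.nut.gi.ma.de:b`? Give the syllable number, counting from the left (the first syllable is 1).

Weights: 1 tri L, 2 ko L, 3 ne L, 4 ri:n H, 5 nut H, 6 gi L, 7 ma L, 8 de:b H.
Parse right to left (heavy = foot alone; LL = one foot; stranded L unfooted): tri (ˈko.ne) (ˈri:n) (ˈnut) (ˈgi.ma) (ˈde:b).
Foot heads: 2, 4, 5, 6, 8.
Primary stress on the rightmost head = syllable 8.
Primary stress: syllable 8 → tri.ko.ne.ri:n.nut.gi.ma.ˈde:b.

8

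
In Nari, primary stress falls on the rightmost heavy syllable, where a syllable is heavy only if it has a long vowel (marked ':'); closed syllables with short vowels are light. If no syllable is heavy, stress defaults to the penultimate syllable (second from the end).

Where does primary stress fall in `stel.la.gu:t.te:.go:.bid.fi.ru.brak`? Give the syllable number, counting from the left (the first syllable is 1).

5

Weights: 1 stel L, 2 la L, 3 gu:t H, 4 te: H, 5 go: H, 6 bid L, 7 fi L, 8 ru L, 9 brak L.
Heavy syllables in the domain: 3, 4, 5. The rightmost is syllable 5 (go:).
Primary stress: syllable 5 → stel.la.gu:t.te:.ˈgo:.bid.fi.ru.brak.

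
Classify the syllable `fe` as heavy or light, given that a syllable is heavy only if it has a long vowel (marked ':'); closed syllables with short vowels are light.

light

`fe`: short vowel, open (no coda). Short vowel → light.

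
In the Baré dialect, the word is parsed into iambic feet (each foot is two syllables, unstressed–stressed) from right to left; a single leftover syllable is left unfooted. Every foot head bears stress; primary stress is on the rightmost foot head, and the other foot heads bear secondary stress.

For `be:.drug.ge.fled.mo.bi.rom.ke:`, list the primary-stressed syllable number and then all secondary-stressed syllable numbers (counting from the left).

Parse right to left into iambic (σˈσ) feet: (be:.ˈdrug) (ge.ˈfled) (mo.ˈbi) (rom.ˈke:).
Foot heads (stressed positions): 2, 4, 6, 8.
End Rule Rightmost: primary stress on the rightmost head = syllable 8.
Secondary stress on 2, 4, 6: be:.ˌdrug.ge.ˌfled.mo.ˌbi.rom.ˈke:.

primary 8, secondary 2, 4, 6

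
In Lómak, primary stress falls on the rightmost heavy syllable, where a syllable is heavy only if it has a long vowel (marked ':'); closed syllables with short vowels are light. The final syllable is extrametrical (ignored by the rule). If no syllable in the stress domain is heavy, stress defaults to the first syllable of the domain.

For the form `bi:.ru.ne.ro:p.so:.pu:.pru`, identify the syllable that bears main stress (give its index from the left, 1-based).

6

The final syllable (7, pru) is extrametrical; the stress domain is syllables 1–6.
Weights: 1 bi: H, 2 ru L, 3 ne L, 4 ro:p H, 5 so: H, 6 pu: H.
Heavy syllables in the domain: 1, 4, 5, 6. The rightmost is syllable 6 (pu:).
Primary stress: syllable 6 → bi:.ru.ne.ro:p.so:.ˈpu:.pru.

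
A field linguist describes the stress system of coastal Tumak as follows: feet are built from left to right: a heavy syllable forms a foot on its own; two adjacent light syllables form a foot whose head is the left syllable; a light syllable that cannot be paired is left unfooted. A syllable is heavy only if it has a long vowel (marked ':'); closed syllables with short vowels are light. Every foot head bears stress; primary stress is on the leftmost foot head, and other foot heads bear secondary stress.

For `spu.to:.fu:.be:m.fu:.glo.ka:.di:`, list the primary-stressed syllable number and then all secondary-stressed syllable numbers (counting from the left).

primary 2, secondary 3, 4, 5, 7, 8

Weights: 1 spu L, 2 to: H, 3 fu: H, 4 be:m H, 5 fu: H, 6 glo L, 7 ka: H, 8 di: H.
Parse left to right (heavy = foot alone; LL = one foot; stranded L unfooted): spu (ˈto:) (ˈfu:) (ˈbe:m) (ˈfu:) glo (ˈka:) (ˈdi:).
Foot heads: 2, 3, 4, 5, 7, 8.
Primary stress on the leftmost head = syllable 2.
Secondary stress on 3, 4, 5, 7, 8: spu.ˈto:.ˌfu:.ˌbe:m.ˌfu:.glo.ˌka:.ˌdi:.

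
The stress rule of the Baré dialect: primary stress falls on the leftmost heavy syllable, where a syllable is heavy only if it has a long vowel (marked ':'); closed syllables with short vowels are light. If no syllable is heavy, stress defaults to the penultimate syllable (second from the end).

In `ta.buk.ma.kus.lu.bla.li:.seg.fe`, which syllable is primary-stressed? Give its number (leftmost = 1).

Weights: 1 ta L, 2 buk L, 3 ma L, 4 kus L, 5 lu L, 6 bla L, 7 li: H, 8 seg L, 9 fe L.
Heavy syllables in the domain: 7. The leftmost is syllable 7 (li:).
Primary stress: syllable 7 → ta.buk.ma.kus.lu.bla.ˈli:.seg.fe.

7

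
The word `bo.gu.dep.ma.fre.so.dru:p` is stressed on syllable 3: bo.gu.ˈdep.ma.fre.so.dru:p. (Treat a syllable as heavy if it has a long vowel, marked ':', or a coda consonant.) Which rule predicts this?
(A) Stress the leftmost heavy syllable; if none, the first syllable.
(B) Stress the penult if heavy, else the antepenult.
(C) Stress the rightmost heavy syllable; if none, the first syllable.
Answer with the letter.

A

Rule A → syllable 3 ✓.
Rule B → syllable 5 (observed: 3).
Rule C → syllable 7 (observed: 3).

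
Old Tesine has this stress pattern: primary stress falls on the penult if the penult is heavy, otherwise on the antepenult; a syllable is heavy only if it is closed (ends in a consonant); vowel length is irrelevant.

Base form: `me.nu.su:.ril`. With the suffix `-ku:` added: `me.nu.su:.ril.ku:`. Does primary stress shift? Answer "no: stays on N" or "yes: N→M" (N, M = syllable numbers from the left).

Base `me.nu.su:.ril` (4 syllables):
  Weights: 2 nu L, 3 su: L, 4 ril H.
  The penult (syllable 3, su:) is light, so stress falls on the antepenult (syllable 2, nu).
  → primary stress on syllable 2.
Suffixed `me.nu.su:.ril.ku:` (5 syllables):
  Weights: 3 su: L, 4 ril H, 5 ku: L.
  The penult (syllable 4, ril) is heavy, so it takes stress.
  → primary stress on syllable 4.

yes: 2→4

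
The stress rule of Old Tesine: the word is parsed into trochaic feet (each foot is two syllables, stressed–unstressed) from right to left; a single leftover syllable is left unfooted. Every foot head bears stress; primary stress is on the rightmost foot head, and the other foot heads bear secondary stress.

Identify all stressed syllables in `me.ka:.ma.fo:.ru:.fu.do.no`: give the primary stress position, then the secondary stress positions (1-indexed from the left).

Parse right to left into trochaic (ˈσσ) feet: (ˈme.ka:) (ˈma.fo:) (ˈru:.fu) (ˈdo.no).
Foot heads (stressed positions): 1, 3, 5, 7.
End Rule Rightmost: primary stress on the rightmost head = syllable 7.
Secondary stress on 1, 3, 5: ˌme.ka:.ˌma.fo:.ˌru:.fu.ˈdo.no.

primary 7, secondary 1, 3, 5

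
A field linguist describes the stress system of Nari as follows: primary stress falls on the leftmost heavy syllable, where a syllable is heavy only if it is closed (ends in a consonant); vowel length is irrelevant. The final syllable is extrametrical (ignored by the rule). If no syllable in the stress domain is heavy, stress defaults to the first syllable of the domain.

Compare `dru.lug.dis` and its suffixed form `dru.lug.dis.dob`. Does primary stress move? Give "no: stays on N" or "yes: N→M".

Base `dru.lug.dis` (3 syllables):
  The final syllable (3, dis) is extrametrical; the stress domain is syllables 1–2.
  Weights: 1 dru L, 2 lug H.
  Heavy syllables in the domain: 2. The leftmost is syllable 2 (lug).
  → primary stress on syllable 2.
Suffixed `dru.lug.dis.dob` (4 syllables):
  The final syllable (4, dob) is extrametrical; the stress domain is syllables 1–3.
  Weights: 1 dru L, 2 lug H, 3 dis H.
  Heavy syllables in the domain: 2, 3. The leftmost is syllable 2 (lug).
  → primary stress on syllable 2.

no: stays on 2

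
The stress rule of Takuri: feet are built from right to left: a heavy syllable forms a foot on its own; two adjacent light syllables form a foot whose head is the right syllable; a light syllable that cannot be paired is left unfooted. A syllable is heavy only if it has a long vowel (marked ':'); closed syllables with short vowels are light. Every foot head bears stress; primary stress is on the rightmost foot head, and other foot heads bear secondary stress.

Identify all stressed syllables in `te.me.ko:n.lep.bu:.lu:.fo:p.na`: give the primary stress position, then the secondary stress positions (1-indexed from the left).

Weights: 1 te L, 2 me L, 3 ko:n H, 4 lep L, 5 bu: H, 6 lu: H, 7 fo:p H, 8 na L.
Parse right to left (heavy = foot alone; LL = one foot; stranded L unfooted): (te.ˈme) (ˈko:n) lep (ˈbu:) (ˈlu:) (ˈfo:p) na.
Foot heads: 2, 3, 5, 6, 7.
Primary stress on the rightmost head = syllable 7.
Secondary stress on 2, 3, 5, 6: te.ˌme.ˌko:n.lep.ˌbu:.ˌlu:.ˈfo:p.na.

primary 7, secondary 2, 3, 5, 6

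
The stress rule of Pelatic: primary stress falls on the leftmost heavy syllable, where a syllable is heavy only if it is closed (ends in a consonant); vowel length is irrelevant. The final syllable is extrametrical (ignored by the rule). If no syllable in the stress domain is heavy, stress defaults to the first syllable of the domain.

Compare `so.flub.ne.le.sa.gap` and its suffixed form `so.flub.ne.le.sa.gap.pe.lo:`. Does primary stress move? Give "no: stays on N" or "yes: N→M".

no: stays on 2

Base `so.flub.ne.le.sa.gap` (6 syllables):
  The final syllable (6, gap) is extrametrical; the stress domain is syllables 1–5.
  Weights: 1 so L, 2 flub H, 3 ne L, 4 le L, 5 sa L.
  Heavy syllables in the domain: 2. The leftmost is syllable 2 (flub).
  → primary stress on syllable 2.
Suffixed `so.flub.ne.le.sa.gap.pe.lo:` (8 syllables):
  The final syllable (8, lo:) is extrametrical; the stress domain is syllables 1–7.
  Weights: 1 so L, 2 flub H, 3 ne L, 4 le L, 5 sa L, 6 gap H, 7 pe L.
  Heavy syllables in the domain: 2, 6. The leftmost is syllable 2 (flub).
  → primary stress on syllable 2.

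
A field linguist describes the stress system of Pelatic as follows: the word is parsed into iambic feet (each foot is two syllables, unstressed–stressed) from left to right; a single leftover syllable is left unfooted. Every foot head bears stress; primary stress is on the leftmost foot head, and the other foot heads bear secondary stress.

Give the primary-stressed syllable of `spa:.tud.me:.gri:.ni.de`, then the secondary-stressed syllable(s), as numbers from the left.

Parse left to right into iambic (σˈσ) feet: (spa:.ˈtud) (me:.ˈgri:) (ni.ˈde).
Foot heads (stressed positions): 2, 4, 6.
End Rule Leftmost: primary stress on the leftmost head = syllable 2.
Secondary stress on 4, 6: spa:.ˈtud.me:.ˌgri:.ni.ˌde.

primary 2, secondary 4, 6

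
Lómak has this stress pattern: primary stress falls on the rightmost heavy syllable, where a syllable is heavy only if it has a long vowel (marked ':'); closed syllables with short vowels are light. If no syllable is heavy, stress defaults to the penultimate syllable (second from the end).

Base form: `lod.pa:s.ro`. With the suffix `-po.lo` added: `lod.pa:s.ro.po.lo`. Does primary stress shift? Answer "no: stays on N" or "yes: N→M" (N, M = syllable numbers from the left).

Base `lod.pa:s.ro` (3 syllables):
  Weights: 1 lod L, 2 pa:s H, 3 ro L.
  Heavy syllables in the domain: 2. The rightmost is syllable 2 (pa:s).
  → primary stress on syllable 2.
Suffixed `lod.pa:s.ro.po.lo` (5 syllables):
  Weights: 1 lod L, 2 pa:s H, 3 ro L, 4 po L, 5 lo L.
  Heavy syllables in the domain: 2. The rightmost is syllable 2 (pa:s).
  → primary stress on syllable 2.

no: stays on 2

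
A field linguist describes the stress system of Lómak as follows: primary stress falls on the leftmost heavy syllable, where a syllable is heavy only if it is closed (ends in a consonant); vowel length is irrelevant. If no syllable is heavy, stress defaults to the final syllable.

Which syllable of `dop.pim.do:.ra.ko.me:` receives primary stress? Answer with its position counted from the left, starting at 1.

1

Weights: 1 dop H, 2 pim H, 3 do: L, 4 ra L, 5 ko L, 6 me: L.
Heavy syllables in the domain: 1, 2. The leftmost is syllable 1 (dop).
Primary stress: syllable 1 → ˈdop.pim.do:.ra.ko.me:.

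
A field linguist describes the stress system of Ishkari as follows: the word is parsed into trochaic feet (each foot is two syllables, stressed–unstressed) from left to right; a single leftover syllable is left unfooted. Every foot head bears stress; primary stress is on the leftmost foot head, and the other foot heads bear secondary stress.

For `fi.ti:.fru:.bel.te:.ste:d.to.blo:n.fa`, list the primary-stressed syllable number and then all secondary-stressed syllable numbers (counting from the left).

Parse left to right into trochaic (ˈσσ) feet: (ˈfi.ti:) (ˈfru:.bel) (ˈte:.ste:d) (ˈto.blo:n) fa. Syllable 9 is left unfooted.
Foot heads (stressed positions): 1, 3, 5, 7.
End Rule Leftmost: primary stress on the leftmost head = syllable 1.
Secondary stress on 3, 5, 7: ˈfi.ti:.ˌfru:.bel.ˌte:.ste:d.ˌto.blo:n.fa.

primary 1, secondary 3, 5, 7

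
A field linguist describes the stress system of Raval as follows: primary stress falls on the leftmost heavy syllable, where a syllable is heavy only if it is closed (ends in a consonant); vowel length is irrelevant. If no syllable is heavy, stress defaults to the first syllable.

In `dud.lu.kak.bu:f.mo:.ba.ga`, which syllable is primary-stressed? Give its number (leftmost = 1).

1

Weights: 1 dud H, 2 lu L, 3 kak H, 4 bu:f H, 5 mo: L, 6 ba L, 7 ga L.
Heavy syllables in the domain: 1, 3, 4. The leftmost is syllable 1 (dud).
Primary stress: syllable 1 → ˈdud.lu.kak.bu:f.mo:.ba.ga.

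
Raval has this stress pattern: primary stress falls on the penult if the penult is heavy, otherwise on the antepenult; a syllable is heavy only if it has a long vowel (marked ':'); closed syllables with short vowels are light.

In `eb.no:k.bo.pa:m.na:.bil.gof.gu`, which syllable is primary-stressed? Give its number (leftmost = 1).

Weights: 6 bil L, 7 gof L, 8 gu L.
The penult (syllable 7, gof) is light, so stress falls on the antepenult (syllable 6, bil).
Primary stress: syllable 6 → eb.no:k.bo.pa:m.na:.ˈbil.gof.gu.

6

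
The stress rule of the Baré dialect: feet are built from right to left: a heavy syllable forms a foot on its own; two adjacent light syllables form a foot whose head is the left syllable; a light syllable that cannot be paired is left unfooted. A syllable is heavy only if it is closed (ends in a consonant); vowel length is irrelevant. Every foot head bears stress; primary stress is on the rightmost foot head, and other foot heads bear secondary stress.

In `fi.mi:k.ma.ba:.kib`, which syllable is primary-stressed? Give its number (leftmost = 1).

5

Weights: 1 fi L, 2 mi:k H, 3 ma L, 4 ba: L, 5 kib H.
Parse right to left (heavy = foot alone; LL = one foot; stranded L unfooted): fi (ˈmi:k) (ˈma.ba:) (ˈkib).
Foot heads: 2, 3, 5.
Primary stress on the rightmost head = syllable 5.
Primary stress: syllable 5 → fi.mi:k.ma.ba:.ˈkib.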